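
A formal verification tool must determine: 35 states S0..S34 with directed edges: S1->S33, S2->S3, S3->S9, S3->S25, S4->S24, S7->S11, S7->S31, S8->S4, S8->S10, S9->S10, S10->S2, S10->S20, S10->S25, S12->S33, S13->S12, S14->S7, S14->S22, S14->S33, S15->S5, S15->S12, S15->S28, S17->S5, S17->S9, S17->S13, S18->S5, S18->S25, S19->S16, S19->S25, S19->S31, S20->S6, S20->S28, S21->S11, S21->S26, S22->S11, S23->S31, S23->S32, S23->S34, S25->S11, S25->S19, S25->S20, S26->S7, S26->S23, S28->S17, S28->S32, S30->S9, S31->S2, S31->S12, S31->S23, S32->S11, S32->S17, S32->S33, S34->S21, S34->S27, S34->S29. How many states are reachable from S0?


BFS from S0:
  layer 0: {S0}
Reachable set: {S0}
Count = 1

1


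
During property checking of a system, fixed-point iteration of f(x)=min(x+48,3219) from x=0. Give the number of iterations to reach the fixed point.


Step 1: x=0, cap=3219, increment=48
Step 2: x grows by 48 each step until capped at 3219; fixed point is x=3219
Step 3: iterations = ceil(3219/48) = 68

68


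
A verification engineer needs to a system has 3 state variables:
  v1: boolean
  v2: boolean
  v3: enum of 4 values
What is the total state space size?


State space = product of domain sizes of all variables.
Domain sizes:
  v1 (boolean): 2
  v2 (boolean): 2
  v3 (enum of 4 values): 4
Product = 2 * 2 * 4 = 16

16


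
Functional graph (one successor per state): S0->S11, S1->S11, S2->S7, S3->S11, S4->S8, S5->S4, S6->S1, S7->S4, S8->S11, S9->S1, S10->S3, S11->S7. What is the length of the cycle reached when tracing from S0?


Trace from S0 until a state repeats:
  S0 -> S11 -> S7 -> S4 -> S8 -> S11
S11 first seen at step 1, revisited at step 5.
Cycle length = 5 - 1 = 4

4


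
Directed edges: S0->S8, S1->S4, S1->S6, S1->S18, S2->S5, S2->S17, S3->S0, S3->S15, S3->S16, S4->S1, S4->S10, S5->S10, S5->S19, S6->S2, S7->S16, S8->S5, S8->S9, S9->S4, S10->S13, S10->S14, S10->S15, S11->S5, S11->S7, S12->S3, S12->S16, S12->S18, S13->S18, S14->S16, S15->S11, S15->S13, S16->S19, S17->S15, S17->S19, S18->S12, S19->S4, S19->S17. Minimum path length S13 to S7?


BFS layer-by-layer from S13:
  dist 0: {S13}
  dist 1: {S18}
  dist 2: {S12}
  dist 3: {S3, S16}
  dist 4: {S0, S15, S19}
  dist 5: {S4, S8, S11, S17}
  dist 6: {S1, S5, S7, S9, S10}
  -> S7 reached at distance 6
Shortest path length = 6

6


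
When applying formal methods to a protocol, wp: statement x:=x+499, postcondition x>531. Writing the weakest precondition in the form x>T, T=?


Formula: wp(x:=E, P) = P[E/x] (substitute E for x in postcondition)
Step 1: Postcondition: x>531
Step 2: Substitute x+499 for x: x+499>531
Step 3: Solve for x: x > 531-499 = 32

32


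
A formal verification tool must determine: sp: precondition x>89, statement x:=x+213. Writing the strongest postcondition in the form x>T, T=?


Formula: sp(P, x:=E) = exists old_x. (x = E[old_x/x]) AND P[old_x/x] (old_x is the value of x before the assignment; eliminate old_x by solving x = E[old_x/x] for old_x)
Step 1: Precondition P: x>89, i.e. old_x > 89
Step 2: Assignment gives x = old_x + 213, so old_x = x - 213
Step 3: Substitute into P: x - 213 > 89
Step 4: Simplify: x > 89+213 = 302

302


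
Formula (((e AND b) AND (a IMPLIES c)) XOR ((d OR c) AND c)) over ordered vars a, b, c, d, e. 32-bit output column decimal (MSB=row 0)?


Formula: (((e AND b) AND (a IMPLIES c)) XOR ((d OR c) AND c)) over a, b, c, d, e (32 rows)
Evaluate each row (bits = a,b,c,d,e, MSB first):
  row 0 [00000]: (((0 AND 0) AND (0 IMPLIES 0)) XOR ((0 OR 0) AND 0)) -> 0
  row 1 [00001]: (((1 AND 0) AND (0 IMPLIES 0)) XOR ((0 OR 0) AND 0)) -> 0
  row 2 [00010]: (((0 AND 0) AND (0 IMPLIES 0)) XOR ((1 OR 0) AND 0)) -> 0
  row 3 [00011]: (((1 AND 0) AND (0 IMPLIES 0)) XOR ((1 OR 0) AND 0)) -> 0
  row 4 [00100]: (((0 AND 0) AND (0 IMPLIES 1)) XOR ((0 OR 1) AND 1)) -> 1
  row 5 [00101]: (((1 AND 0) AND (0 IMPLIES 1)) XOR ((0 OR 1) AND 1)) -> 1
  row 6 [00110]: (((0 AND 0) AND (0 IMPLIES 1)) XOR ((1 OR 1) AND 1)) -> 1
  row 7 [00111]: (((1 AND 0) AND (0 IMPLIES 1)) XOR ((1 OR 1) AND 1)) -> 1
  row 8 [01000]: (((0 AND 1) AND (0 IMPLIES 0)) XOR ((0 OR 0) AND 0)) -> 0
  row 9 [01001]: (((1 AND 1) AND (0 IMPLIES 0)) XOR ((0 OR 0) AND 0)) -> 1
  row 10 [01010]: (((0 AND 1) AND (0 IMPLIES 0)) XOR ((1 OR 0) AND 0)) -> 0
  row 11 [01011]: (((1 AND 1) AND (0 IMPLIES 0)) XOR ((1 OR 0) AND 0)) -> 1
  row 12 [01100]: (((0 AND 1) AND (0 IMPLIES 1)) XOR ((0 OR 1) AND 1)) -> 1
  row 13 [01101]: (((1 AND 1) AND (0 IMPLIES 1)) XOR ((0 OR 1) AND 1)) -> 0
  row 14 [01110]: (((0 AND 1) AND (0 IMPLIES 1)) XOR ((1 OR 1) AND 1)) -> 1
  row 15 [01111]: (((1 AND 1) AND (0 IMPLIES 1)) XOR ((1 OR 1) AND 1)) -> 0
  row 16 [10000]: (((0 AND 0) AND (1 IMPLIES 0)) XOR ((0 OR 0) AND 0)) -> 0
  row 17 [10001]: (((1 AND 0) AND (1 IMPLIES 0)) XOR ((0 OR 0) AND 0)) -> 0
  row 18 [10010]: (((0 AND 0) AND (1 IMPLIES 0)) XOR ((1 OR 0) AND 0)) -> 0
  row 19 [10011]: (((1 AND 0) AND (1 IMPLIES 0)) XOR ((1 OR 0) AND 0)) -> 0
  row 20 [10100]: (((0 AND 0) AND (1 IMPLIES 1)) XOR ((0 OR 1) AND 1)) -> 1
  row 21 [10101]: (((1 AND 0) AND (1 IMPLIES 1)) XOR ((0 OR 1) AND 1)) -> 1
  row 22 [10110]: (((0 AND 0) AND (1 IMPLIES 1)) XOR ((1 OR 1) AND 1)) -> 1
  row 23 [10111]: (((1 AND 0) AND (1 IMPLIES 1)) XOR ((1 OR 1) AND 1)) -> 1
  row 24 [11000]: (((0 AND 1) AND (1 IMPLIES 0)) XOR ((0 OR 0) AND 0)) -> 0
  row 25 [11001]: (((1 AND 1) AND (1 IMPLIES 0)) XOR ((0 OR 0) AND 0)) -> 0
  row 26 [11010]: (((0 AND 1) AND (1 IMPLIES 0)) XOR ((1 OR 0) AND 0)) -> 0
  row 27 [11011]: (((1 AND 1) AND (1 IMPLIES 0)) XOR ((1 OR 0) AND 0)) -> 0
  row 28 [11100]: (((0 AND 1) AND (1 IMPLIES 1)) XOR ((0 OR 1) AND 1)) -> 1
  row 29 [11101]: (((1 AND 1) AND (1 IMPLIES 1)) XOR ((0 OR 1) AND 1)) -> 0
  row 30 [11110]: (((0 AND 1) AND (1 IMPLIES 1)) XOR ((1 OR 1) AND 1)) -> 1
  row 31 [11111]: (((1 AND 1) AND (1 IMPLIES 1)) XOR ((1 OR 1) AND 1)) -> 0
Full result column, 4 rows per line (a,b,c fixed per line; d,e runs 00..11 left to right):
  rows 0-3 [a,b,c=000]: 0000  = hex 0
  rows 4-7 [a,b,c=001]: 1111  = hex F
  rows 8-11 [a,b,c=010]: 0101  = hex 5
  rows 12-15 [a,b,c=011]: 1010  = hex A
  rows 16-19 [a,b,c=100]: 0000  = hex 0
  rows 20-23 [a,b,c=101]: 1111  = hex F
  rows 24-27 [a,b,c=110]: 0000  = hex 0
  rows 28-31 [a,b,c=111]: 1010  = hex A
Output column (row 0 .. row 31) = 00001111010110100000111100001010
Output column grouped in 4s = 0000 1111 0101 1010 0000 1111 0000 1010 = 0x0F5A0F0A
Convert to decimal digit by digit (value = value*16 + digit):
  0 -> 0
  0*16 + 15 (F) = 15
  15*16 + 5 = 245
  245*16 + 10 (A) = 3930
  3930*16 + 0 = 62880
  62880*16 + 15 (F) = 1006095
  1006095*16 + 0 = 16097520
  16097520*16 + 10 (A) = 257560330
Decimal = 257560330

257560330


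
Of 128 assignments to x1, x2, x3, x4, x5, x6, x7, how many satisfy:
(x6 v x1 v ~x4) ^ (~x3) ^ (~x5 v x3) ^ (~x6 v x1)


CNF with 4 clauses over 7 vars (128 assignments).
An assignment satisfies CNF iff every clause has >=1 true literal.
Check each row (bits = x1,x2,x3,x4,x5,x6,x7; clause T/F shown):
  row 0 [0000000]: clauses=TTTT -> 1
  row 1 [0000001]: clauses=TTTT -> 1
  row 2 [0000010]: clauses=TTTF -> 0
  row 3 [0000011]: clauses=TTTF -> 0
  row 4 [0000100]: clauses=TTFT -> 0
  (every remaining row is evaluated the same way; all 128 results are listed next)
Full result column, 8 rows per line (x1,x2,x3,x4 fixed per line; x5,x6,x7 runs 000..111 left to right):
  rows 0-7 [x1,x2,x3,x4=0000]: 11000000  (ones: 2)
  rows 8-15 [x1,x2,x3,x4=0001]: 00000000  (ones: 0)
  rows 16-23 [x1,x2,x3,x4=0010]: 00000000  (ones: 0)
  rows 24-31 [x1,x2,x3,x4=0011]: 00000000  (ones: 0)
  rows 32-39 [x1,x2,x3,x4=0100]: 11000000  (ones: 2)
  rows 40-47 [x1,x2,x3,x4=0101]: 00000000  (ones: 0)
  rows 48-55 [x1,x2,x3,x4=0110]: 00000000  (ones: 0)
  rows 56-63 [x1,x2,x3,x4=0111]: 00000000  (ones: 0)
  rows 64-71 [x1,x2,x3,x4=1000]: 11110000  (ones: 4)
  rows 72-79 [x1,x2,x3,x4=1001]: 11110000  (ones: 4)
  rows 80-87 [x1,x2,x3,x4=1010]: 00000000  (ones: 0)
  rows 88-95 [x1,x2,x3,x4=1011]: 00000000  (ones: 0)
  rows 96-103 [x1,x2,x3,x4=1100]: 11110000  (ones: 4)
  rows 104-111 [x1,x2,x3,x4=1101]: 11110000  (ones: 4)
  rows 112-119 [x1,x2,x3,x4=1110]: 00000000  (ones: 0)
  rows 120-127 [x1,x2,x3,x4=1111]: 00000000  (ones: 0)
Satisfying assignments = 2+0+0+0+2+0+0+0+4+4+0+0+4+4+0+0 = 20

20


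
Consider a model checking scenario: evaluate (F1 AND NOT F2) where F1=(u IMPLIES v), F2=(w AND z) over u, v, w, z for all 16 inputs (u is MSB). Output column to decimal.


F1 = (u IMPLIES v)
F2 = (w AND z)
Counterexample to F1=>F2 is where F1=1 and F2=0.
Evaluate each row (bits = u,v,w,z, MSB first):
  row 0 [0000]: F1=1 F2=0 -> F1&~F2 -> 1
  row 1 [0001]: F1=1 F2=0 -> F1&~F2 -> 1
  row 2 [0010]: F1=1 F2=0 -> F1&~F2 -> 1
  row 3 [0011]: F1=1 F2=1 -> F1&~F2 -> 0
  row 4 [0100]: F1=1 F2=0 -> F1&~F2 -> 1
  row 5 [0101]: F1=1 F2=0 -> F1&~F2 -> 1
  row 6 [0110]: F1=1 F2=0 -> F1&~F2 -> 1
  row 7 [0111]: F1=1 F2=1 -> F1&~F2 -> 0
  row 8 [1000]: F1=0 F2=0 -> F1&~F2 -> 0
  row 9 [1001]: F1=0 F2=0 -> F1&~F2 -> 0
  row 10 [1010]: F1=0 F2=0 -> F1&~F2 -> 0
  row 11 [1011]: F1=0 F2=1 -> F1&~F2 -> 0
  row 12 [1100]: F1=1 F2=0 -> F1&~F2 -> 1
  row 13 [1101]: F1=1 F2=0 -> F1&~F2 -> 1
  row 14 [1110]: F1=1 F2=0 -> F1&~F2 -> 1
  row 15 [1111]: F1=1 F2=1 -> F1&~F2 -> 0
Full result column, 4 rows per line (u,v fixed per line; w,z runs 00..11 left to right):
  rows 0-3 [u,v=00]: 1110  = hex E
  rows 4-7 [u,v=01]: 1110  = hex E
  rows 8-11 [u,v=10]: 0000  = hex 0
  rows 12-15 [u,v=11]: 1110  = hex E
Counterexample vector (row 0 .. row 15) = 1110111000001110
Output column grouped in 4s = 1110 1110 0000 1110 = 0xEE0E
Convert to decimal digit by digit (value = value*16 + digit):
  E -> 14
  14*16 + 14 (E) = 238
  238*16 + 0 = 3808
  3808*16 + 14 (E) = 60942
Decimal = 60942

60942


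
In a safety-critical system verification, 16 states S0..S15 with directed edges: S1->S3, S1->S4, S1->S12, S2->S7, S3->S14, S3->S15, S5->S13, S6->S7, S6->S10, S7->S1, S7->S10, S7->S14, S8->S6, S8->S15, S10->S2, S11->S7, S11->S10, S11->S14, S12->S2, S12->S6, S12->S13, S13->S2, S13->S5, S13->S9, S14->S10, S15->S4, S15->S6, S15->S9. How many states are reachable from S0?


BFS from S0:
  layer 0: {S0}
Reachable set: {S0}
Count = 1

1


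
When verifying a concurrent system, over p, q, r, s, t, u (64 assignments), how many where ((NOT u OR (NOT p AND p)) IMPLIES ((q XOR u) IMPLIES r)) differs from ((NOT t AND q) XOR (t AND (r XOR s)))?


F1 = ((NOT u OR (NOT p AND p)) IMPLIES ((q XOR u) IMPLIES r))
F2 = ((NOT t AND q) XOR (t AND (r XOR s)))
Evaluate both on each of 64 rows (bits = p,q,r,s,t,u):
  row 0 [000000]: F1=1 F2=0 (differ) -> 1
  row 1 [000001]: F1=1 F2=0 (differ) -> 1
  row 2 [000010]: F1=1 F2=0 (differ) -> 1
  row 3 [000011]: F1=1 F2=0 (differ) -> 1
  row 4 [000100]: F1=1 F2=0 (differ) -> 1
  (every remaining row is evaluated the same way; all 64 results are listed next)
Full result column, 8 rows per line (p,q,r fixed per line; s,t,u runs 000..111 left to right):
  rows 0-7 [p,q,r=000]: 11111100  (ones: 6)
  rows 8-15 [p,q,r=001]: 11001111  (ones: 6)
  rows 16-23 [p,q,r=010]: 10011010  (ones: 4)
  rows 24-31 [p,q,r=011]: 00000011  (ones: 2)
  rows 32-39 [p,q,r=100]: 11111100  (ones: 6)
  rows 40-47 [p,q,r=101]: 11001111  (ones: 6)
  rows 48-55 [p,q,r=110]: 10011010  (ones: 4)
  rows 56-63 [p,q,r=111]: 00000011  (ones: 2)
Disagreements = 6+6+4+2+6+6+4+2 = 36

36


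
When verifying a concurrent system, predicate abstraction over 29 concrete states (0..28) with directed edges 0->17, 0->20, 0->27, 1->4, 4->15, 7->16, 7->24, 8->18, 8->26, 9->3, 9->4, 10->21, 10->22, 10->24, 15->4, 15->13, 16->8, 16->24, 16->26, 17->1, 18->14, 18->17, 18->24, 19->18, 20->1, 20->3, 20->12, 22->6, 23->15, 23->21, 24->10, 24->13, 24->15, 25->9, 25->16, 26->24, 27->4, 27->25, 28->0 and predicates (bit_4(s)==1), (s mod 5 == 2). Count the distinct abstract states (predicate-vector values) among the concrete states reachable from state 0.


BFS from 0:
Concrete reachable: {0, 1, 3, 4, 6, 8, 9, 10, 12, 13, 14, 15, 16, 17, 18, 20, 21, 22, 24, 25, 26, 27}
Abstract via predicates (bit_4(s)==1), (s mod 5 == 2):
  (0,0) <- {0, 1, 3, 4, 6, 8, 9, 10, 13, 14, 15}
  (0,1) <- {12}
  (1,0) <- {16, 18, 20, 21, 24, 25, 26}
  (1,1) <- {17, 22, 27}
Distinct abstract states = 4

4


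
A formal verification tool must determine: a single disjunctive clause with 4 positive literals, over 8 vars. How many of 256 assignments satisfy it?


Step 1: Total=2^8=256
Step 2: Unsat when all 4 false: 2^4=16
Step 3: Sat=256-16=240

240


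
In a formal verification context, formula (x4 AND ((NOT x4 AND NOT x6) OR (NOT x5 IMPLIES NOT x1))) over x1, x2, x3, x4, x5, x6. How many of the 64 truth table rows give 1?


Formula: (x4 AND ((NOT x4 AND NOT x6) OR (NOT x5 IMPLIES NOT x1))) over 6 vars (64 rows)
Evaluate each row (x1, x2, x3, x4, x5, x6 as bits, MSB first):
  row 0 [000000]: (0 AND ((NOT 0 AND NOT 0) OR (NOT 0 IMPLIES NOT 0))) -> 0
  row 1 [000001]: (0 AND ((NOT 0 AND NOT 1) OR (NOT 0 IMPLIES NOT 0))) -> 0
  row 2 [000010]: (0 AND ((NOT 0 AND NOT 0) OR (NOT 1 IMPLIES NOT 0))) -> 0
  row 3 [000011]: (0 AND ((NOT 0 AND NOT 1) OR (NOT 1 IMPLIES NOT 0))) -> 0
  row 4 [000100]: (1 AND ((NOT 1 AND NOT 0) OR (NOT 0 IMPLIES NOT 0))) -> 1
  (every remaining row is evaluated the same way; all 64 results are listed next)
Full result column, 8 rows per line (x1,x2,x3 fixed per line; x4,x5,x6 runs 000..111 left to right):
  rows 0-7 [x1,x2,x3=000]: 00001111  (ones: 4)
  rows 8-15 [x1,x2,x3=001]: 00001111  (ones: 4)
  rows 16-23 [x1,x2,x3=010]: 00001111  (ones: 4)
  rows 24-31 [x1,x2,x3=011]: 00001111  (ones: 4)
  rows 32-39 [x1,x2,x3=100]: 00000011  (ones: 2)
  rows 40-47 [x1,x2,x3=101]: 00000011  (ones: 2)
  rows 48-55 [x1,x2,x3=110]: 00000011  (ones: 2)
  rows 56-63 [x1,x2,x3=111]: 00000011  (ones: 2)
Count of 1-rows = 4+4+4+4+2+2+2+2 = 24

24


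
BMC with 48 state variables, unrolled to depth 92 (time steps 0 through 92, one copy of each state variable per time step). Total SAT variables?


BMC unrolls to depth k, creating one copy of each state var for steps 0..k.
Step count = 92 + 1 = 93 (steps 0 through 92)
Vars per step = 48
Total = 48 * 93 = 4464

4464


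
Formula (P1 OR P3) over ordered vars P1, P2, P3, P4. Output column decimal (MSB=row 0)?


Formula: (P1 OR P3) over P1, P2, P3, P4 (16 rows)
Evaluate each row (bits = P1,P2,P3,P4, MSB first):
  row 0 [0000]: (0 OR 0) -> 0
  row 1 [0001]: (0 OR 0) -> 0
  row 2 [0010]: (0 OR 1) -> 1
  row 3 [0011]: (0 OR 1) -> 1
  row 4 [0100]: (0 OR 0) -> 0
  row 5 [0101]: (0 OR 0) -> 0
  row 6 [0110]: (0 OR 1) -> 1
  row 7 [0111]: (0 OR 1) -> 1
  row 8 [1000]: (1 OR 0) -> 1
  row 9 [1001]: (1 OR 0) -> 1
  row 10 [1010]: (1 OR 1) -> 1
  row 11 [1011]: (1 OR 1) -> 1
  row 12 [1100]: (1 OR 0) -> 1
  row 13 [1101]: (1 OR 0) -> 1
  row 14 [1110]: (1 OR 1) -> 1
  row 15 [1111]: (1 OR 1) -> 1
Full result column, 4 rows per line (P1,P2 fixed per line; P3,P4 runs 00..11 left to right):
  rows 0-3 [P1,P2=00]: 0011  = hex 3
  rows 4-7 [P1,P2=01]: 0011  = hex 3
  rows 8-11 [P1,P2=10]: 1111  = hex F
  rows 12-15 [P1,P2=11]: 1111  = hex F
Output column (row 0 .. row 15) = 0011001111111111
Output column grouped in 4s = 0011 0011 1111 1111 = 0x33FF
Convert to decimal digit by digit (value = value*16 + digit):
  3 -> 3
  3*16 + 3 = 51
  51*16 + 15 (F) = 831
  831*16 + 15 (F) = 13311
Decimal = 13311

13311


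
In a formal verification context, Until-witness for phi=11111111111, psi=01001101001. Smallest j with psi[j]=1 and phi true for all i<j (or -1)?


(phi U psi) at 0: need smallest j with psi[j]=1 and phi[i]=1 for all i in [0,j).
Scan from step 0:
  step 0: phi=1, psi=0 -> continue
  step 1: psi=1 and phi held for [0,1) -> witness found
Witness step = 1

1


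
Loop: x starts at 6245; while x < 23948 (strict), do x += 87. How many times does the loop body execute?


Step 1: x goes from 6245 toward 23948 by 87; the body runs while x<23948, so iterations = ceil((bound-start)/step)
Step 2: Distance=17703
Step 3: ceil(17703/87)=204

204


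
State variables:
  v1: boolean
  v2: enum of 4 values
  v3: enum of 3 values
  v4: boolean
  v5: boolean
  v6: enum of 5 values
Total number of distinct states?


State space = product of domain sizes of all variables.
Domain sizes:
  v1 (boolean): 2
  v2 (enum of 4 values): 4
  v3 (enum of 3 values): 3
  v4 (boolean): 2
  v5 (boolean): 2
  v6 (enum of 5 values): 5
Product = 2 * 4 * 3 * 2 * 2 * 5 = 480

480


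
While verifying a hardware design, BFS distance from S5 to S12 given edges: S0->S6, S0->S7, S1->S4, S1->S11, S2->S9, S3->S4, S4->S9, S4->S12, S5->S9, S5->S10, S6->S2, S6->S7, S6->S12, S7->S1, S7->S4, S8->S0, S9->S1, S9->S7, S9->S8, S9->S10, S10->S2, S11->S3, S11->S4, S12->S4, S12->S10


BFS layer-by-layer from S5:
  dist 0: {S5}
  dist 1: {S9, S10}
  dist 2: {S1, S2, S7, S8}
  dist 3: {S0, S4, S11}
  dist 4: {S3, S6, S12}
  -> S12 reached at distance 4
Shortest path length = 4

4


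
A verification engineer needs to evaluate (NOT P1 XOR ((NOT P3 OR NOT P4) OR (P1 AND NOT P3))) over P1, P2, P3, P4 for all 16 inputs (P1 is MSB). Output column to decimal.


Formula: (NOT P1 XOR ((NOT P3 OR NOT P4) OR (P1 AND NOT P3))) over P1, P2, P3, P4 (16 rows)
Evaluate each row (bits = P1,P2,P3,P4, MSB first):
  row 0 [0000]: (NOT 0 XOR ((NOT 0 OR NOT 0) OR (0 AND NOT 0))) -> 0
  row 1 [0001]: (NOT 0 XOR ((NOT 0 OR NOT 1) OR (0 AND NOT 0))) -> 0
  row 2 [0010]: (NOT 0 XOR ((NOT 1 OR NOT 0) OR (0 AND NOT 1))) -> 0
  row 3 [0011]: (NOT 0 XOR ((NOT 1 OR NOT 1) OR (0 AND NOT 1))) -> 1
  row 4 [0100]: (NOT 0 XOR ((NOT 0 OR NOT 0) OR (0 AND NOT 0))) -> 0
  row 5 [0101]: (NOT 0 XOR ((NOT 0 OR NOT 1) OR (0 AND NOT 0))) -> 0
  row 6 [0110]: (NOT 0 XOR ((NOT 1 OR NOT 0) OR (0 AND NOT 1))) -> 0
  row 7 [0111]: (NOT 0 XOR ((NOT 1 OR NOT 1) OR (0 AND NOT 1))) -> 1
  row 8 [1000]: (NOT 1 XOR ((NOT 0 OR NOT 0) OR (1 AND NOT 0))) -> 1
  row 9 [1001]: (NOT 1 XOR ((NOT 0 OR NOT 1) OR (1 AND NOT 0))) -> 1
  row 10 [1010]: (NOT 1 XOR ((NOT 1 OR NOT 0) OR (1 AND NOT 1))) -> 1
  row 11 [1011]: (NOT 1 XOR ((NOT 1 OR NOT 1) OR (1 AND NOT 1))) -> 0
  row 12 [1100]: (NOT 1 XOR ((NOT 0 OR NOT 0) OR (1 AND NOT 0))) -> 1
  row 13 [1101]: (NOT 1 XOR ((NOT 0 OR NOT 1) OR (1 AND NOT 0))) -> 1
  row 14 [1110]: (NOT 1 XOR ((NOT 1 OR NOT 0) OR (1 AND NOT 1))) -> 1
  row 15 [1111]: (NOT 1 XOR ((NOT 1 OR NOT 1) OR (1 AND NOT 1))) -> 0
Full result column, 4 rows per line (P1,P2 fixed per line; P3,P4 runs 00..11 left to right):
  rows 0-3 [P1,P2=00]: 0001  = hex 1
  rows 4-7 [P1,P2=01]: 0001  = hex 1
  rows 8-11 [P1,P2=10]: 1110  = hex E
  rows 12-15 [P1,P2=11]: 1110  = hex E
Output column (row 0 .. row 15) = 0001000111101110
Output column grouped in 4s = 0001 0001 1110 1110 = 0x11EE
Convert to decimal digit by digit (value = value*16 + digit):
  1 -> 1
  1*16 + 1 = 17
  17*16 + 14 (E) = 286
  286*16 + 14 (E) = 4590
Decimal = 4590

4590


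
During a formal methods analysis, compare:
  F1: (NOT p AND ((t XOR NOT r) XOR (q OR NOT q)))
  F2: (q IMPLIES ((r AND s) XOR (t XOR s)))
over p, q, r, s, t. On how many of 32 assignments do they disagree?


F1 = (NOT p AND ((t XOR NOT r) XOR (q OR NOT q)))
F2 = (q IMPLIES ((r AND s) XOR (t XOR s)))
Evaluate both on each of 32 rows (bits = p,q,r,s,t):
  row 0 [00000]: F1=0 F2=1 (differ) -> 1
  row 1 [00001]: F1=1 F2=1 -> 0
  row 2 [00010]: F1=0 F2=1 (differ) -> 1
  row 3 [00011]: F1=1 F2=1 -> 0
  row 4 [00100]: F1=1 F2=1 -> 0
  row 5 [00101]: F1=0 F2=1 (differ) -> 1
  row 6 [00110]: F1=1 F2=1 -> 0
  row 7 [00111]: F1=0 F2=1 (differ) -> 1
  row 8 [01000]: F1=0 F2=0 -> 0
  row 9 [01001]: F1=1 F2=1 -> 0
  row 10 [01010]: F1=0 F2=1 (differ) -> 1
  row 11 [01011]: F1=1 F2=0 (differ) -> 1
  row 12 [01100]: F1=1 F2=0 (differ) -> 1
  row 13 [01101]: F1=0 F2=1 (differ) -> 1
  row 14 [01110]: F1=1 F2=0 (differ) -> 1
  row 15 [01111]: F1=0 F2=1 (differ) -> 1
  row 16 [10000]: F1=0 F2=1 (differ) -> 1
  row 17 [10001]: F1=0 F2=1 (differ) -> 1
  row 18 [10010]: F1=0 F2=1 (differ) -> 1
  row 19 [10011]: F1=0 F2=1 (differ) -> 1
  row 20 [10100]: F1=0 F2=1 (differ) -> 1
  row 21 [10101]: F1=0 F2=1 (differ) -> 1
  row 22 [10110]: F1=0 F2=1 (differ) -> 1
  row 23 [10111]: F1=0 F2=1 (differ) -> 1
  row 24 [11000]: F1=0 F2=0 -> 0
  row 25 [11001]: F1=0 F2=1 (differ) -> 1
  row 26 [11010]: F1=0 F2=1 (differ) -> 1
  row 27 [11011]: F1=0 F2=0 -> 0
  row 28 [11100]: F1=0 F2=0 -> 0
  row 29 [11101]: F1=0 F2=1 (differ) -> 1
  row 30 [11110]: F1=0 F2=0 -> 0
  row 31 [11111]: F1=0 F2=1 (differ) -> 1
Full result column, 8 rows per line (p,q fixed per line; r,s,t runs 000..111 left to right):
  rows 0-7 [p,q=00]: 10100101  (ones: 4)
  rows 8-15 [p,q=01]: 00111111  (ones: 6)
  rows 16-23 [p,q=10]: 11111111  (ones: 8)
  rows 24-31 [p,q=11]: 01100101  (ones: 4)
Disagreements = 4+6+8+4 = 22

22


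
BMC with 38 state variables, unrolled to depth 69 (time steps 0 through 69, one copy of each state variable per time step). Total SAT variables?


BMC unrolls to depth k, creating one copy of each state var for steps 0..k.
Step count = 69 + 1 = 70 (steps 0 through 69)
Vars per step = 38
Total = 38 * 70 = 2660

2660


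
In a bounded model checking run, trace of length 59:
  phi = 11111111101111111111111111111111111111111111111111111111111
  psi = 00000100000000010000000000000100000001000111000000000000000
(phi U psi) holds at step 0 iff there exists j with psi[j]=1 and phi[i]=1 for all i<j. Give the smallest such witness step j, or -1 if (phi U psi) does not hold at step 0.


(phi U psi) at 0: need smallest j with psi[j]=1 and phi[i]=1 for all i in [0,j).
Scan from step 0:
  step 0: phi=1, psi=0 -> continue
  step 1: phi=1, psi=0 -> continue
  step 2: phi=1, psi=0 -> continue
  step 3: phi=1, psi=0 -> continue
  step 5: psi=1 and phi held for [0,5) -> witness found
Witness step = 5

5


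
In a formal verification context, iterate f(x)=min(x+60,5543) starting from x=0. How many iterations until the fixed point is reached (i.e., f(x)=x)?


Step 1: x=0, cap=5543, increment=60
Step 2: x grows by 60 each step until capped at 5543; fixed point is x=5543
Step 3: iterations = ceil(5543/60) = 93

93


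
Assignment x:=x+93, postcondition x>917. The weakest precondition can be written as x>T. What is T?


Formula: wp(x:=E, P) = P[E/x] (substitute E for x in postcondition)
Step 1: Postcondition: x>917
Step 2: Substitute x+93 for x: x+93>917
Step 3: Solve for x: x > 917-93 = 824

824


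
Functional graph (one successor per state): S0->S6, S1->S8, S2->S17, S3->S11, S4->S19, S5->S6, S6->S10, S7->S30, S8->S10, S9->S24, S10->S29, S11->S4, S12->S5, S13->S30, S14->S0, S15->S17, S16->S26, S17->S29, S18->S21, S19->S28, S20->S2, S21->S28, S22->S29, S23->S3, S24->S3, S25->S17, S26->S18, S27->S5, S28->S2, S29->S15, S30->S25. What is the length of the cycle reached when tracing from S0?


Trace from S0 until a state repeats:
  S0 -> S6 -> S10 -> S29 -> S15 -> S17 -> S29
S29 first seen at step 3, revisited at step 6.
Cycle length = 6 - 3 = 3

3


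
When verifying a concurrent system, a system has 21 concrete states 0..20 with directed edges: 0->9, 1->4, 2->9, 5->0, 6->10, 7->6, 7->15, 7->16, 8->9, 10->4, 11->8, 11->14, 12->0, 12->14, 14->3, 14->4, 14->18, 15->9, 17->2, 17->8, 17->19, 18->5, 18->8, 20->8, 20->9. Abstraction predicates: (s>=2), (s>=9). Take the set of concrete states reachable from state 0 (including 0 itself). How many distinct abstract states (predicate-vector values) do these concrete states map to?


BFS from 0:
Concrete reachable: {0, 9}
Abstract via predicates (s>=2), (s>=9):
  (0,0) <- {0}
  (1,1) <- {9}
Distinct abstract states = 2

2


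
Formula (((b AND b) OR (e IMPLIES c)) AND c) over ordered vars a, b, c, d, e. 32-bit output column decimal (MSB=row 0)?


Formula: (((b AND b) OR (e IMPLIES c)) AND c) over a, b, c, d, e (32 rows)
Evaluate each row (bits = a,b,c,d,e, MSB first):
  row 0 [00000]: (((0 AND 0) OR (0 IMPLIES 0)) AND 0) -> 0
  row 1 [00001]: (((0 AND 0) OR (1 IMPLIES 0)) AND 0) -> 0
  row 2 [00010]: (((0 AND 0) OR (0 IMPLIES 0)) AND 0) -> 0
  row 3 [00011]: (((0 AND 0) OR (1 IMPLIES 0)) AND 0) -> 0
  row 4 [00100]: (((0 AND 0) OR (0 IMPLIES 1)) AND 1) -> 1
  row 5 [00101]: (((0 AND 0) OR (1 IMPLIES 1)) AND 1) -> 1
  row 6 [00110]: (((0 AND 0) OR (0 IMPLIES 1)) AND 1) -> 1
  row 7 [00111]: (((0 AND 0) OR (1 IMPLIES 1)) AND 1) -> 1
  row 8 [01000]: (((1 AND 1) OR (0 IMPLIES 0)) AND 0) -> 0
  row 9 [01001]: (((1 AND 1) OR (1 IMPLIES 0)) AND 0) -> 0
  row 10 [01010]: (((1 AND 1) OR (0 IMPLIES 0)) AND 0) -> 0
  row 11 [01011]: (((1 AND 1) OR (1 IMPLIES 0)) AND 0) -> 0
  row 12 [01100]: (((1 AND 1) OR (0 IMPLIES 1)) AND 1) -> 1
  row 13 [01101]: (((1 AND 1) OR (1 IMPLIES 1)) AND 1) -> 1
  row 14 [01110]: (((1 AND 1) OR (0 IMPLIES 1)) AND 1) -> 1
  row 15 [01111]: (((1 AND 1) OR (1 IMPLIES 1)) AND 1) -> 1
  row 16 [10000]: (((0 AND 0) OR (0 IMPLIES 0)) AND 0) -> 0
  row 17 [10001]: (((0 AND 0) OR (1 IMPLIES 0)) AND 0) -> 0
  row 18 [10010]: (((0 AND 0) OR (0 IMPLIES 0)) AND 0) -> 0
  row 19 [10011]: (((0 AND 0) OR (1 IMPLIES 0)) AND 0) -> 0
  row 20 [10100]: (((0 AND 0) OR (0 IMPLIES 1)) AND 1) -> 1
  row 21 [10101]: (((0 AND 0) OR (1 IMPLIES 1)) AND 1) -> 1
  row 22 [10110]: (((0 AND 0) OR (0 IMPLIES 1)) AND 1) -> 1
  row 23 [10111]: (((0 AND 0) OR (1 IMPLIES 1)) AND 1) -> 1
  row 24 [11000]: (((1 AND 1) OR (0 IMPLIES 0)) AND 0) -> 0
  row 25 [11001]: (((1 AND 1) OR (1 IMPLIES 0)) AND 0) -> 0
  row 26 [11010]: (((1 AND 1) OR (0 IMPLIES 0)) AND 0) -> 0
  row 27 [11011]: (((1 AND 1) OR (1 IMPLIES 0)) AND 0) -> 0
  row 28 [11100]: (((1 AND 1) OR (0 IMPLIES 1)) AND 1) -> 1
  row 29 [11101]: (((1 AND 1) OR (1 IMPLIES 1)) AND 1) -> 1
  row 30 [11110]: (((1 AND 1) OR (0 IMPLIES 1)) AND 1) -> 1
  row 31 [11111]: (((1 AND 1) OR (1 IMPLIES 1)) AND 1) -> 1
Full result column, 4 rows per line (a,b,c fixed per line; d,e runs 00..11 left to right):
  rows 0-3 [a,b,c=000]: 0000  = hex 0
  rows 4-7 [a,b,c=001]: 1111  = hex F
  rows 8-11 [a,b,c=010]: 0000  = hex 0
  rows 12-15 [a,b,c=011]: 1111  = hex F
  rows 16-19 [a,b,c=100]: 0000  = hex 0
  rows 20-23 [a,b,c=101]: 1111  = hex F
  rows 24-27 [a,b,c=110]: 0000  = hex 0
  rows 28-31 [a,b,c=111]: 1111  = hex F
Output column (row 0 .. row 31) = 00001111000011110000111100001111
Output column grouped in 4s = 0000 1111 0000 1111 0000 1111 0000 1111 = 0x0F0F0F0F
Convert to decimal digit by digit (value = value*16 + digit):
  0 -> 0
  0*16 + 15 (F) = 15
  15*16 + 0 = 240
  240*16 + 15 (F) = 3855
  3855*16 + 0 = 61680
  61680*16 + 15 (F) = 986895
  986895*16 + 0 = 15790320
  15790320*16 + 15 (F) = 252645135
Decimal = 252645135

252645135


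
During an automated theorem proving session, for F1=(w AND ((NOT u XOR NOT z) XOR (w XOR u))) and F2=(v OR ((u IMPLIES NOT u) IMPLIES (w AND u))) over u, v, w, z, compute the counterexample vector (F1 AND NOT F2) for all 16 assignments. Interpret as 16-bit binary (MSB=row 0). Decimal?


F1 = (w AND ((NOT u XOR NOT z) XOR (w XOR u)))
F2 = (v OR ((u IMPLIES NOT u) IMPLIES (w AND u)))
Counterexample to F1=>F2 is where F1=1 and F2=0.
Evaluate each row (bits = u,v,w,z, MSB first):
  row 0 [0000]: F1=0 F2=0 -> F1&~F2 -> 0
  row 1 [0001]: F1=0 F2=0 -> F1&~F2 -> 0
  row 2 [0010]: F1=1 F2=0 -> F1&~F2 -> 1
  row 3 [0011]: F1=0 F2=0 -> F1&~F2 -> 0
  row 4 [0100]: F1=0 F2=1 -> F1&~F2 -> 0
  row 5 [0101]: F1=0 F2=1 -> F1&~F2 -> 0
  row 6 [0110]: F1=1 F2=1 -> F1&~F2 -> 0
  row 7 [0111]: F1=0 F2=1 -> F1&~F2 -> 0
  row 8 [1000]: F1=0 F2=1 -> F1&~F2 -> 0
  row 9 [1001]: F1=0 F2=1 -> F1&~F2 -> 0
  row 10 [1010]: F1=1 F2=1 -> F1&~F2 -> 0
  row 11 [1011]: F1=0 F2=1 -> F1&~F2 -> 0
  row 12 [1100]: F1=0 F2=1 -> F1&~F2 -> 0
  row 13 [1101]: F1=0 F2=1 -> F1&~F2 -> 0
  row 14 [1110]: F1=1 F2=1 -> F1&~F2 -> 0
  row 15 [1111]: F1=0 F2=1 -> F1&~F2 -> 0
Full result column, 4 rows per line (u,v fixed per line; w,z runs 00..11 left to right):
  rows 0-3 [u,v=00]: 0010  = hex 2
  rows 4-7 [u,v=01]: 0000  = hex 0
  rows 8-11 [u,v=10]: 0000  = hex 0
  rows 12-15 [u,v=11]: 0000  = hex 0
Counterexample vector (row 0 .. row 15) = 0010000000000000
Output column grouped in 4s = 0010 0000 0000 0000 = 0x2000
Convert to decimal digit by digit (value = value*16 + digit):
  2 -> 2
  2*16 + 0 = 32
  32*16 + 0 = 512
  512*16 + 0 = 8192
Decimal = 8192

8192


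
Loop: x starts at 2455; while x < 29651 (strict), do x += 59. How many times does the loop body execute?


Step 1: x goes from 2455 toward 29651 by 59; the body runs while x<29651, so iterations = ceil((bound-start)/step)
Step 2: Distance=27196
Step 3: ceil(27196/59)=461

461


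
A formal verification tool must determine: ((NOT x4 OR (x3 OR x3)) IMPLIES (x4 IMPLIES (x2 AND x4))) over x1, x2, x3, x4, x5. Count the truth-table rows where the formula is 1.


Formula: ((NOT x4 OR (x3 OR x3)) IMPLIES (x4 IMPLIES (x2 AND x4))) over 5 vars (32 rows)
Evaluate each row (x1, x2, x3, x4, x5 as bits, MSB first):
  row 0 [00000]: ((NOT 0 OR (0 OR 0)) IMPLIES (0 IMPLIES (0 AND 0))) -> 1
  row 1 [00001]: ((NOT 0 OR (0 OR 0)) IMPLIES (0 IMPLIES (0 AND 0))) -> 1
  row 2 [00010]: ((NOT 1 OR (0 OR 0)) IMPLIES (1 IMPLIES (0 AND 1))) -> 1
  row 3 [00011]: ((NOT 1 OR (0 OR 0)) IMPLIES (1 IMPLIES (0 AND 1))) -> 1
  row 4 [00100]: ((NOT 0 OR (1 OR 1)) IMPLIES (0 IMPLIES (0 AND 0))) -> 1
  row 5 [00101]: ((NOT 0 OR (1 OR 1)) IMPLIES (0 IMPLIES (0 AND 0))) -> 1
  row 6 [00110]: ((NOT 1 OR (1 OR 1)) IMPLIES (1 IMPLIES (0 AND 1))) -> 0
  row 7 [00111]: ((NOT 1 OR (1 OR 1)) IMPLIES (1 IMPLIES (0 AND 1))) -> 0
  row 8 [01000]: ((NOT 0 OR (0 OR 0)) IMPLIES (0 IMPLIES (1 AND 0))) -> 1
  row 9 [01001]: ((NOT 0 OR (0 OR 0)) IMPLIES (0 IMPLIES (1 AND 0))) -> 1
  row 10 [01010]: ((NOT 1 OR (0 OR 0)) IMPLIES (1 IMPLIES (1 AND 1))) -> 1
  row 11 [01011]: ((NOT 1 OR (0 OR 0)) IMPLIES (1 IMPLIES (1 AND 1))) -> 1
  row 12 [01100]: ((NOT 0 OR (1 OR 1)) IMPLIES (0 IMPLIES (1 AND 0))) -> 1
  row 13 [01101]: ((NOT 0 OR (1 OR 1)) IMPLIES (0 IMPLIES (1 AND 0))) -> 1
  row 14 [01110]: ((NOT 1 OR (1 OR 1)) IMPLIES (1 IMPLIES (1 AND 1))) -> 1
  row 15 [01111]: ((NOT 1 OR (1 OR 1)) IMPLIES (1 IMPLIES (1 AND 1))) -> 1
  row 16 [10000]: ((NOT 0 OR (0 OR 0)) IMPLIES (0 IMPLIES (0 AND 0))) -> 1
  row 17 [10001]: ((NOT 0 OR (0 OR 0)) IMPLIES (0 IMPLIES (0 AND 0))) -> 1
  row 18 [10010]: ((NOT 1 OR (0 OR 0)) IMPLIES (1 IMPLIES (0 AND 1))) -> 1
  row 19 [10011]: ((NOT 1 OR (0 OR 0)) IMPLIES (1 IMPLIES (0 AND 1))) -> 1
  row 20 [10100]: ((NOT 0 OR (1 OR 1)) IMPLIES (0 IMPLIES (0 AND 0))) -> 1
  row 21 [10101]: ((NOT 0 OR (1 OR 1)) IMPLIES (0 IMPLIES (0 AND 0))) -> 1
  row 22 [10110]: ((NOT 1 OR (1 OR 1)) IMPLIES (1 IMPLIES (0 AND 1))) -> 0
  row 23 [10111]: ((NOT 1 OR (1 OR 1)) IMPLIES (1 IMPLIES (0 AND 1))) -> 0
  row 24 [11000]: ((NOT 0 OR (0 OR 0)) IMPLIES (0 IMPLIES (1 AND 0))) -> 1
  row 25 [11001]: ((NOT 0 OR (0 OR 0)) IMPLIES (0 IMPLIES (1 AND 0))) -> 1
  row 26 [11010]: ((NOT 1 OR (0 OR 0)) IMPLIES (1 IMPLIES (1 AND 1))) -> 1
  row 27 [11011]: ((NOT 1 OR (0 OR 0)) IMPLIES (1 IMPLIES (1 AND 1))) -> 1
  row 28 [11100]: ((NOT 0 OR (1 OR 1)) IMPLIES (0 IMPLIES (1 AND 0))) -> 1
  row 29 [11101]: ((NOT 0 OR (1 OR 1)) IMPLIES (0 IMPLIES (1 AND 0))) -> 1
  row 30 [11110]: ((NOT 1 OR (1 OR 1)) IMPLIES (1 IMPLIES (1 AND 1))) -> 1
  row 31 [11111]: ((NOT 1 OR (1 OR 1)) IMPLIES (1 IMPLIES (1 AND 1))) -> 1
Full result column, 8 rows per line (x1,x2 fixed per line; x3,x4,x5 runs 000..111 left to right):
  rows 0-7 [x1,x2=00]: 11111100  (ones: 6)
  rows 8-15 [x1,x2=01]: 11111111  (ones: 8)
  rows 16-23 [x1,x2=10]: 11111100  (ones: 6)
  rows 24-31 [x1,x2=11]: 11111111  (ones: 8)
Count of 1-rows = 6+8+6+8 = 28

28


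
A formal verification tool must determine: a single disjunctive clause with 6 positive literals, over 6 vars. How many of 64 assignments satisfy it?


Step 1: Total=2^6=64
Step 2: Unsat when all 6 false: 2^0=1
Step 3: Sat=64-1=63

63


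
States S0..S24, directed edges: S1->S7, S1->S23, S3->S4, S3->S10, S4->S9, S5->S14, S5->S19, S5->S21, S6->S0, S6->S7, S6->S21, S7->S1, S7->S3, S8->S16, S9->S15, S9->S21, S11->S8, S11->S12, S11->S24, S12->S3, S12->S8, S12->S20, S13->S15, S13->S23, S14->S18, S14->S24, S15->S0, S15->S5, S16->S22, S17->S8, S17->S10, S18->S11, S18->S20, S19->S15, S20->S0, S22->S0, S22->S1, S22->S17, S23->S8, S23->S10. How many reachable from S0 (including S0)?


BFS from S0:
  layer 0: {S0}
Reachable set: {S0}
Count = 1

1


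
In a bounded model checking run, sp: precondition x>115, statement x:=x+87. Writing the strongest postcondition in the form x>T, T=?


Formula: sp(P, x:=E) = exists old_x. (x = E[old_x/x]) AND P[old_x/x] (old_x is the value of x before the assignment; eliminate old_x by solving x = E[old_x/x] for old_x)
Step 1: Precondition P: x>115, i.e. old_x > 115
Step 2: Assignment gives x = old_x + 87, so old_x = x - 87
Step 3: Substitute into P: x - 87 > 115
Step 4: Simplify: x > 115+87 = 202

202


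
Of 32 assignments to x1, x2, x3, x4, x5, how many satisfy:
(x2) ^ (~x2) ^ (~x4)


CNF with 3 clauses over 5 vars (32 assignments).
An assignment satisfies CNF iff every clause has >=1 true literal.
Check each row (bits = x1,x2,x3,x4,x5; clause T/F shown):
  row 0 [00000]: clauses=FTT -> 0
  row 1 [00001]: clauses=FTT -> 0
  row 2 [00010]: clauses=FTF -> 0
  row 3 [00011]: clauses=FTF -> 0
  row 4 [00100]: clauses=FTT -> 0
  row 5 [00101]: clauses=FTT -> 0
  row 6 [00110]: clauses=FTF -> 0
  row 7 [00111]: clauses=FTF -> 0
  row 8 [01000]: clauses=TFT -> 0
  row 9 [01001]: clauses=TFT -> 0
  row 10 [01010]: clauses=TFF -> 0
  row 11 [01011]: clauses=TFF -> 0
  row 12 [01100]: clauses=TFT -> 0
  row 13 [01101]: clauses=TFT -> 0
  row 14 [01110]: clauses=TFF -> 0
  row 15 [01111]: clauses=TFF -> 0
  row 16 [10000]: clauses=FTT -> 0
  row 17 [10001]: clauses=FTT -> 0
  row 18 [10010]: clauses=FTF -> 0
  row 19 [10011]: clauses=FTF -> 0
  row 20 [10100]: clauses=FTT -> 0
  row 21 [10101]: clauses=FTT -> 0
  row 22 [10110]: clauses=FTF -> 0
  row 23 [10111]: clauses=FTF -> 0
  row 24 [11000]: clauses=TFT -> 0
  row 25 [11001]: clauses=TFT -> 0
  row 26 [11010]: clauses=TFF -> 0
  row 27 [11011]: clauses=TFF -> 0
  row 28 [11100]: clauses=TFT -> 0
  row 29 [11101]: clauses=TFT -> 0
  row 30 [11110]: clauses=TFF -> 0
  row 31 [11111]: clauses=TFF -> 0
Full result column, 8 rows per line (x1,x2 fixed per line; x3,x4,x5 runs 000..111 left to right):
  rows 0-7 [x1,x2=00]: 00000000  (ones: 0)
  rows 8-15 [x1,x2=01]: 00000000  (ones: 0)
  rows 16-23 [x1,x2=10]: 00000000  (ones: 0)
  rows 24-31 [x1,x2=11]: 00000000  (ones: 0)
Satisfying assignments = 0+0+0+0 = 0

0


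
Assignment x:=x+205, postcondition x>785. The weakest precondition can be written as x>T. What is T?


Formula: wp(x:=E, P) = P[E/x] (substitute E for x in postcondition)
Step 1: Postcondition: x>785
Step 2: Substitute x+205 for x: x+205>785
Step 3: Solve for x: x > 785-205 = 580

580


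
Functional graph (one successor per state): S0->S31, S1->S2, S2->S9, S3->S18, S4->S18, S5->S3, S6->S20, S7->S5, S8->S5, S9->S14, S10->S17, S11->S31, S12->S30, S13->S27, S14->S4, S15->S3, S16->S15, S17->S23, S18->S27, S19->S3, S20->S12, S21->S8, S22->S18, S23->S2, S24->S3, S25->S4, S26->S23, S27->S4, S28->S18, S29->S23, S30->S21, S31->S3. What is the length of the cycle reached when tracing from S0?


Trace from S0 until a state repeats:
  S0 -> S31 -> S3 -> S18 -> S27 -> S4 -> S18
S18 first seen at step 3, revisited at step 6.
Cycle length = 6 - 3 = 3

3


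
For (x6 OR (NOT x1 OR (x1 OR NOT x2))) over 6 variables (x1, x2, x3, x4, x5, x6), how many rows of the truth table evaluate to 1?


Formula: (x6 OR (NOT x1 OR (x1 OR NOT x2))) over 6 vars (64 rows)
Evaluate each row (x1, x2, x3, x4, x5, x6 as bits, MSB first):
  row 0 [000000]: (0 OR (NOT 0 OR (0 OR NOT 0))) -> 1
  row 1 [000001]: (1 OR (NOT 0 OR (0 OR NOT 0))) -> 1
  row 2 [000010]: (0 OR (NOT 0 OR (0 OR NOT 0))) -> 1
  row 3 [000011]: (1 OR (NOT 0 OR (0 OR NOT 0))) -> 1
  row 4 [000100]: (0 OR (NOT 0 OR (0 OR NOT 0))) -> 1
  (every remaining row is evaluated the same way; all 64 results are listed next)
Full result column, 8 rows per line (x1,x2,x3 fixed per line; x4,x5,x6 runs 000..111 left to right):
  rows 0-7 [x1,x2,x3=000]: 11111111  (ones: 8)
  rows 8-15 [x1,x2,x3=001]: 11111111  (ones: 8)
  rows 16-23 [x1,x2,x3=010]: 11111111  (ones: 8)
  rows 24-31 [x1,x2,x3=011]: 11111111  (ones: 8)
  rows 32-39 [x1,x2,x3=100]: 11111111  (ones: 8)
  rows 40-47 [x1,x2,x3=101]: 11111111  (ones: 8)
  rows 48-55 [x1,x2,x3=110]: 11111111  (ones: 8)
  rows 56-63 [x1,x2,x3=111]: 11111111  (ones: 8)
Count of 1-rows = 8+8+8+8+8+8+8+8 = 64

64


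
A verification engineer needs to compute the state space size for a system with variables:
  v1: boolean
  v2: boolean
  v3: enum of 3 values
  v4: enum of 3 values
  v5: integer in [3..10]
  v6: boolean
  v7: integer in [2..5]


State space = product of domain sizes of all variables.
Domain sizes:
  v1 (boolean): 2
  v2 (boolean): 2
  v3 (enum of 3 values): 3
  v4 (enum of 3 values): 3
  v5 (integer in [3..10]): 8
  v6 (boolean): 2
  v7 (integer in [2..5]): 4
Product = 2 * 2 * 3 * 3 * 8 * 2 * 4 = 2304

2304


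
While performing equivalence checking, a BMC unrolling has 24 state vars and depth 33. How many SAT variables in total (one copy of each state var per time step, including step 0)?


BMC unrolls to depth k, creating one copy of each state var for steps 0..k.
Step count = 33 + 1 = 34 (steps 0 through 33)
Vars per step = 24
Total = 24 * 34 = 816

816


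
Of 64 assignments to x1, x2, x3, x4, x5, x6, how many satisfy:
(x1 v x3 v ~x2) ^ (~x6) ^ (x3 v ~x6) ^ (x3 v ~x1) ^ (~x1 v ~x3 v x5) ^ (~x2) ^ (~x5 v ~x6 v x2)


CNF with 7 clauses over 6 vars (64 assignments).
An assignment satisfies CNF iff every clause has >=1 true literal.
Check each row (bits = x1,x2,x3,x4,x5,x6; clause T/F shown):
  row 0 [000000]: clauses=TTTTTTT -> 1
  row 1 [000001]: clauses=TFFTTTT -> 0
  row 2 [000010]: clauses=TTTTTTT -> 1
  row 3 [000011]: clauses=TFFTTTF -> 0
  row 4 [000100]: clauses=TTTTTTT -> 1
  (every remaining row is evaluated the same way; all 64 results are listed next)
Full result column, 8 rows per line (x1,x2,x3 fixed per line; x4,x5,x6 runs 000..111 left to right):
  rows 0-7 [x1,x2,x3=000]: 10101010  (ones: 4)
  rows 8-15 [x1,x2,x3=001]: 10101010  (ones: 4)
  rows 16-23 [x1,x2,x3=010]: 00000000  (ones: 0)
  rows 24-31 [x1,x2,x3=011]: 00000000  (ones: 0)
  rows 32-39 [x1,x2,x3=100]: 00000000  (ones: 0)
  rows 40-47 [x1,x2,x3=101]: 00100010  (ones: 2)
  rows 48-55 [x1,x2,x3=110]: 00000000  (ones: 0)
  rows 56-63 [x1,x2,x3=111]: 00000000  (ones: 0)
Satisfying assignments = 4+4+0+0+0+2+0+0 = 10

10


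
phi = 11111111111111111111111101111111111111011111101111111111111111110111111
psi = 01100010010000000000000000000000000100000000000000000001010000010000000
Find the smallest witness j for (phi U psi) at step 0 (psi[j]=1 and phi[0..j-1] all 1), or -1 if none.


(phi U psi) at 0: need smallest j with psi[j]=1 and phi[i]=1 for all i in [0,j).
Scan from step 0:
  step 0: phi=1, psi=0 -> continue
  step 1: psi=1 and phi held for [0,1) -> witness found
Witness step = 1

1


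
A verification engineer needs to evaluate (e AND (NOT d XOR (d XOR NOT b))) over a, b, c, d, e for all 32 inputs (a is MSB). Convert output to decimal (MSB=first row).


Formula: (e AND (NOT d XOR (d XOR NOT b))) over a, b, c, d, e (32 rows)
Evaluate each row (bits = a,b,c,d,e, MSB first):
  row 0 [00000]: (0 AND (NOT 0 XOR (0 XOR NOT 0))) -> 0
  row 1 [00001]: (1 AND (NOT 0 XOR (0 XOR NOT 0))) -> 0
  row 2 [00010]: (0 AND (NOT 1 XOR (1 XOR NOT 0))) -> 0
  row 3 [00011]: (1 AND (NOT 1 XOR (1 XOR NOT 0))) -> 0
  row 4 [00100]: (0 AND (NOT 0 XOR (0 XOR NOT 0))) -> 0
  row 5 [00101]: (1 AND (NOT 0 XOR (0 XOR NOT 0))) -> 0
  row 6 [00110]: (0 AND (NOT 1 XOR (1 XOR NOT 0))) -> 0
  row 7 [00111]: (1 AND (NOT 1 XOR (1 XOR NOT 0))) -> 0
  row 8 [01000]: (0 AND (NOT 0 XOR (0 XOR NOT 1))) -> 0
  row 9 [01001]: (1 AND (NOT 0 XOR (0 XOR NOT 1))) -> 1
  row 10 [01010]: (0 AND (NOT 1 XOR (1 XOR NOT 1))) -> 0
  row 11 [01011]: (1 AND (NOT 1 XOR (1 XOR NOT 1))) -> 1
  row 12 [01100]: (0 AND (NOT 0 XOR (0 XOR NOT 1))) -> 0
  row 13 [01101]: (1 AND (NOT 0 XOR (0 XOR NOT 1))) -> 1
  row 14 [01110]: (0 AND (NOT 1 XOR (1 XOR NOT 1))) -> 0
  row 15 [01111]: (1 AND (NOT 1 XOR (1 XOR NOT 1))) -> 1
  row 16 [10000]: (0 AND (NOT 0 XOR (0 XOR NOT 0))) -> 0
  row 17 [10001]: (1 AND (NOT 0 XOR (0 XOR NOT 0))) -> 0
  row 18 [10010]: (0 AND (NOT 1 XOR (1 XOR NOT 0))) -> 0
  row 19 [10011]: (1 AND (NOT 1 XOR (1 XOR NOT 0))) -> 0
  row 20 [10100]: (0 AND (NOT 0 XOR (0 XOR NOT 0))) -> 0
  row 21 [10101]: (1 AND (NOT 0 XOR (0 XOR NOT 0))) -> 0
  row 22 [10110]: (0 AND (NOT 1 XOR (1 XOR NOT 0))) -> 0
  row 23 [10111]: (1 AND (NOT 1 XOR (1 XOR NOT 0))) -> 0
  row 24 [11000]: (0 AND (NOT 0 XOR (0 XOR NOT 1))) -> 0
  row 25 [11001]: (1 AND (NOT 0 XOR (0 XOR NOT 1))) -> 1
  row 26 [11010]: (0 AND (NOT 1 XOR (1 XOR NOT 1))) -> 0
  row 27 [11011]: (1 AND (NOT 1 XOR (1 XOR NOT 1))) -> 1
  row 28 [11100]: (0 AND (NOT 0 XOR (0 XOR NOT 1))) -> 0
  row 29 [11101]: (1 AND (NOT 0 XOR (0 XOR NOT 1))) -> 1
  row 30 [11110]: (0 AND (NOT 1 XOR (1 XOR NOT 1))) -> 0
  row 31 [11111]: (1 AND (NOT 1 XOR (1 XOR NOT 1))) -> 1
Full result column, 4 rows per line (a,b,c fixed per line; d,e runs 00..11 left to right):
  rows 0-3 [a,b,c=000]: 0000  = hex 0
  rows 4-7 [a,b,c=001]: 0000  = hex 0
  rows 8-11 [a,b,c=010]: 0101  = hex 5
  rows 12-15 [a,b,c=011]: 0101  = hex 5
  rows 16-19 [a,b,c=100]: 0000  = hex 0
  rows 20-23 [a,b,c=101]: 0000  = hex 0
  rows 24-27 [a,b,c=110]: 0101  = hex 5
  rows 28-31 [a,b,c=111]: 0101  = hex 5
Output column (row 0 .. row 31) = 00000000010101010000000001010101
Output column grouped in 4s = 0000 0000 0101 0101 0000 0000 0101 0101 = 0x00550055
Convert to decimal digit by digit (value = value*16 + digit):
  0 -> 0
  0*16 + 0 = 0
  0*16 + 5 = 5
  5*16 + 5 = 85
  85*16 + 0 = 1360
  1360*16 + 0 = 21760
  21760*16 + 5 = 348165
  348165*16 + 5 = 5570645
Decimal = 5570645

5570645
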